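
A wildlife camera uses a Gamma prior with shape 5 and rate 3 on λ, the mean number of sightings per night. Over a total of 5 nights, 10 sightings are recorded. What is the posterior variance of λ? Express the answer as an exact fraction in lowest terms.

15/64

Total count 10 over total exposure 5 nights.
The Gamma prior is conjugate for the Poisson rate, so λ | data ~ Gamma(5+10, 3+5) = Gamma(15, 8).
Posterior variance = α'/β'² = 15/64.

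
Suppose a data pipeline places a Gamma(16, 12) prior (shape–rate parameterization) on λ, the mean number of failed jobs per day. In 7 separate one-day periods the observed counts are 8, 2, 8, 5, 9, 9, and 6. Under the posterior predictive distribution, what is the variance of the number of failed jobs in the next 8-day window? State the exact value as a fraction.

Total count: 8 + 2 + 8 + 5 + 9 + 9 + 6 = 47.
Total exposure: 7 days.
The Gamma prior is conjugate for the Poisson rate, so λ | data ~ Gamma(16+47, 12+7) = Gamma(63, 19).
The posterior predictive for a window of length T is Negative Binomial with variance T·α'·(β'+T)/β'² = 8·63·27/361 = 13608/361.

13608/361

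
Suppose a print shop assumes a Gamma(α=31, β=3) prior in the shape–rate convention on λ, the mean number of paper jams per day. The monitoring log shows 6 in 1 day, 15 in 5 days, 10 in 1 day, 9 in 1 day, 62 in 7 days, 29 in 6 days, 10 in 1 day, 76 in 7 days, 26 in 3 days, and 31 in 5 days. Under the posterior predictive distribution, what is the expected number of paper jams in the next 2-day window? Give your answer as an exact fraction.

Total count: 6 + 15 + 10 + 9 + 62 + 29 + 10 + 76 + 26 + 31 = 274.
Total exposure: 1 + 5 + 1 + 1 + 7 + 6 + 1 + 7 + 3 + 5 = 37 days.
Posterior: α' = 31 + 274 = 305, β' = 3 + 37 = 40.
Predictive mean over a 2-day window = T·E[λ|data] = 2·305/40 = 61/4.

61/4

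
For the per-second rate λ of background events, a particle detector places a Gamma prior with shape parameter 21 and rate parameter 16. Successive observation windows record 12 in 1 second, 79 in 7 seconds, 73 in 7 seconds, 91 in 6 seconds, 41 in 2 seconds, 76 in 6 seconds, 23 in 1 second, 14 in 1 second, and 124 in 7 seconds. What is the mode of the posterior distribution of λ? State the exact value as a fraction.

Total count: 12 + 79 + 73 + 91 + 41 + 76 + 23 + 14 + 124 = 533.
Total exposure: 1 + 7 + 7 + 6 + 2 + 6 + 1 + 1 + 7 = 38 seconds.
Posterior: α' = 21 + 533 = 554, β' = 16 + 38 = 54.
Posterior mode = (α'−1)/β' = 553/54.

553/54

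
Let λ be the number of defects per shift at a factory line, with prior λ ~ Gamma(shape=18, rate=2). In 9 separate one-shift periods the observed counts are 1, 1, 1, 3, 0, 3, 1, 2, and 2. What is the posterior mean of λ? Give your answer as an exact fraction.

32/11

Total count: 1 + 1 + 1 + 3 + 0 + 3 + 1 + 2 + 2 = 14.
Total exposure: 9 shifts.
Posterior: α' = 18 + 14 = 32, β' = 2 + 9 = 11.
Posterior mean = α'/β' = 32/11.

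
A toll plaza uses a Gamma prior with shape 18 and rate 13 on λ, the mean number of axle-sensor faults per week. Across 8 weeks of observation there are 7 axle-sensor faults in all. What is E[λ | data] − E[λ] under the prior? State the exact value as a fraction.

Total count 7 over total exposure 8 weeks.
The Gamma prior is conjugate for the Poisson rate, so λ | data ~ Gamma(18+7, 13+8) = Gamma(25, 21).
Posterior mean = 25/21 = 25/21; prior mean = 18/13 = 18/13. Difference = 25/21 − 18/13 = -53/273.

-53/273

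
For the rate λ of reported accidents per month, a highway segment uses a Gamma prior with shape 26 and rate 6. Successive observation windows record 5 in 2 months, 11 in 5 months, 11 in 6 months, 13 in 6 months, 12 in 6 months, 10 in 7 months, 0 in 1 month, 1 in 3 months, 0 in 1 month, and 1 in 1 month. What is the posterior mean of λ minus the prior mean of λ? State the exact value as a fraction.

Total count: 5 + 11 + 11 + 13 + 12 + 10 + 0 + 1 + 0 + 1 = 64.
Total exposure: 2 + 5 + 6 + 6 + 6 + 7 + 1 + 3 + 1 + 1 = 38 months.
By Gamma–Poisson conjugacy, the posterior is Gamma(α + Σx, β + Σt) = Gamma(26 + 64, 6 + 38) = Gamma(90, 44).
Posterior mean = 90/44 = 45/22; prior mean = 26/6 = 13/3. Difference = 45/22 − 13/3 = -151/66.

-151/66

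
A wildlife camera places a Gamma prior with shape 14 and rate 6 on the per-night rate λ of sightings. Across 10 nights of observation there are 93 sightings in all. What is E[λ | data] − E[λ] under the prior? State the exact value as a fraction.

209/48

Total count 93 over total exposure 10 nights.
Gamma(α, β) with Poisson data over total exposure Σt gives posterior Gamma(α+Σx, β+Σt) = Gamma(107, 16).
Posterior mean = 107/16 = 107/16; prior mean = 14/6 = 7/3. Difference = 107/16 − 7/3 = 209/48.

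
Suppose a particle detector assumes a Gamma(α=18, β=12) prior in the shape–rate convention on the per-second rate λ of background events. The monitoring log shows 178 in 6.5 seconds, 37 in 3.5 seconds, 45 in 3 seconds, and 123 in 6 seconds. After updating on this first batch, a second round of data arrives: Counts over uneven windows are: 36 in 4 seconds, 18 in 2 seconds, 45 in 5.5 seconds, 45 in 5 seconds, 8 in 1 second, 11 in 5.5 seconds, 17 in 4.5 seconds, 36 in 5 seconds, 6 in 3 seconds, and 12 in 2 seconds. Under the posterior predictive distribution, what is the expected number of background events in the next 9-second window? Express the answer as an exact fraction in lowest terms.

Total count: 178 + 37 + 45 + 123 = 383.
Total exposure: 6.5 + 3.5 + 3 + 6 = 19 seconds.
After the first batch: Gamma(18 + 383, 12 + 19) = Gamma(401, 31).
Total count: 36 + 18 + 45 + 45 + 8 + 11 + 17 + 36 + 6 + 12 = 234.
Total exposure: 4 + 2 + 5.5 + 5 + 1 + 5.5 + 4.5 + 5 + 3 + 2 = 37.5 seconds.
After the second batch: Gamma(401 + 234, 31 + 37.5) = Gamma(635, 137/2).
Predictive mean over a 9-second window = T·E[λ|data] = 9·635/(137/2) = 11430/137.

11430/137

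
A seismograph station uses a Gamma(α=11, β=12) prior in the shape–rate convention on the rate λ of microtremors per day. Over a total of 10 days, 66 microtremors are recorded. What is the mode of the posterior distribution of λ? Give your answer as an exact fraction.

38/11

Total count 66 over total exposure 10 days.
Gamma(α, β) with Poisson data over total exposure Σt gives posterior Gamma(α+Σx, β+Σt) = Gamma(77, 22).
Posterior mode = (α'−1)/β' = 76/22 = 38/11.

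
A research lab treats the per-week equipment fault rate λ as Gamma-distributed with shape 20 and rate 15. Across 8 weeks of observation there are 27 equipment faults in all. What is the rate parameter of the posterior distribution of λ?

Total count 27 over total exposure 8 weeks.
Posterior: α' = 20 + 27 = 47, β' = 15 + 8 = 23.

23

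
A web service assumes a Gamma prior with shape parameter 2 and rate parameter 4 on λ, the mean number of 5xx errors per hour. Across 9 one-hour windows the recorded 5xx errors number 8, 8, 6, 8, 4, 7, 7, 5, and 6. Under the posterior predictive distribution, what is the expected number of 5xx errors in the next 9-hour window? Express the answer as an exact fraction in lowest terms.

549/13

Total count: 8 + 8 + 6 + 8 + 4 + 7 + 7 + 5 + 6 = 59.
Total exposure: 9 hours.
By Gamma–Poisson conjugacy, the posterior is Gamma(α + Σx, β + Σt) = Gamma(2 + 59, 4 + 9) = Gamma(61, 13).
Predictive mean over a 9-hour window = T·E[λ|data] = 9·61/13 = 549/13.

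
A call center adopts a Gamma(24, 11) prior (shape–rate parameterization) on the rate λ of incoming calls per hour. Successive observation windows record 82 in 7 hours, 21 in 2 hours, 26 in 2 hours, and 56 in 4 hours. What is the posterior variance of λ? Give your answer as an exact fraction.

209/676

Total count: 82 + 21 + 26 + 56 = 185.
Total exposure: 7 + 2 + 2 + 4 = 15 hours.
By Gamma–Poisson conjugacy, the posterior is Gamma(α + Σx, β + Σt) = Gamma(24 + 185, 11 + 15) = Gamma(209, 26).
Posterior variance = α'/β'² = 209/676.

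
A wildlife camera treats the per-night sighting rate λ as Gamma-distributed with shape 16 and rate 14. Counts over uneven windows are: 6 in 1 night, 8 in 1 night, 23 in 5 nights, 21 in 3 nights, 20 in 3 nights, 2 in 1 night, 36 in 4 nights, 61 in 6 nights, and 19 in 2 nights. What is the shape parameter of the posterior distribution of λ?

Total count: 6 + 8 + 23 + 21 + 20 + 2 + 36 + 61 + 19 = 196.
Total exposure: 1 + 1 + 5 + 3 + 3 + 1 + 4 + 6 + 2 = 26 nights.
Conjugate update: add total count to the shape and total exposure to the rate, giving Gamma(212, 40).

212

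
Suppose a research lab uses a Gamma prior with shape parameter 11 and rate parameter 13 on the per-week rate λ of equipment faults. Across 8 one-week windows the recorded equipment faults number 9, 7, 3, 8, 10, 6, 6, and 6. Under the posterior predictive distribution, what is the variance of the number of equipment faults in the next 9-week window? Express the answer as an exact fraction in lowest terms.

1980/49

Total count: 9 + 7 + 3 + 8 + 10 + 6 + 6 + 6 = 55.
Total exposure: 8 weeks.
Conjugate update: add total count to the shape and total exposure to the rate, giving Gamma(66, 21).
The posterior predictive for a window of length T is Negative Binomial with variance T·α'·(β'+T)/β'² = 9·66·30/441 = 1980/49.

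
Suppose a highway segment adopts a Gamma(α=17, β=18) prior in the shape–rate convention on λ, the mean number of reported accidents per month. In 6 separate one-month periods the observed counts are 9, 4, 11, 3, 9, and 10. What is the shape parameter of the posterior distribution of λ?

Total count: 9 + 4 + 11 + 3 + 9 + 10 = 46.
Total exposure: 6 months.
Gamma(α, β) with Poisson data over total exposure Σt gives posterior Gamma(α+Σx, β+Σt) = Gamma(63, 24).

63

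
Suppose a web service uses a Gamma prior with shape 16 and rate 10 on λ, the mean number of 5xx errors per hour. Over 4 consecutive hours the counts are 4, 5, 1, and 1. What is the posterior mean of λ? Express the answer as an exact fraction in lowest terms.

Total count: 4 + 5 + 1 + 1 = 11.
Total exposure: 4 hours.
Gamma(α, β) with Poisson data over total exposure Σt gives posterior Gamma(α+Σx, β+Σt) = Gamma(27, 14).
Posterior mean = α'/β' = 27/14.

27/14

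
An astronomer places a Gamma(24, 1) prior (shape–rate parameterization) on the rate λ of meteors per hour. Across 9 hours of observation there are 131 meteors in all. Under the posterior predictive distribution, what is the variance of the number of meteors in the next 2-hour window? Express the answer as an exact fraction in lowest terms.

186/5

Total count 131 over total exposure 9 hours.
The Gamma prior is conjugate for the Poisson rate, so λ | data ~ Gamma(24+131, 1+9) = Gamma(155, 10).
The posterior predictive for a window of length T is Negative Binomial with variance T·α'·(β'+T)/β'² = 2·155·12/100 = 186/5.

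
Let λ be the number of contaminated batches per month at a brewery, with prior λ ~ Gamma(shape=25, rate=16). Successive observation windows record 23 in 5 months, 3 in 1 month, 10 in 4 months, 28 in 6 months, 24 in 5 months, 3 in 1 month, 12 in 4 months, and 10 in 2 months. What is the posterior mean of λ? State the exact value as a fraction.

69/22

Total count: 23 + 3 + 10 + 28 + 24 + 3 + 12 + 10 = 113.
Total exposure: 5 + 1 + 4 + 6 + 5 + 1 + 4 + 2 = 28 months.
Gamma(α, β) with Poisson data over total exposure Σt gives posterior Gamma(α+Σx, β+Σt) = Gamma(138, 44).
Posterior mean = α'/β' = 138/44 = 69/22.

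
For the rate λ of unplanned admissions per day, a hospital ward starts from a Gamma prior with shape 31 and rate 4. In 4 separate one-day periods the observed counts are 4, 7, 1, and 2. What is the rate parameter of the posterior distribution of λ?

Total count: 4 + 7 + 1 + 2 = 14.
Total exposure: 4 days.
By Gamma–Poisson conjugacy, the posterior is Gamma(α + Σx, β + Σt) = Gamma(31 + 14, 4 + 4) = Gamma(45, 8).

8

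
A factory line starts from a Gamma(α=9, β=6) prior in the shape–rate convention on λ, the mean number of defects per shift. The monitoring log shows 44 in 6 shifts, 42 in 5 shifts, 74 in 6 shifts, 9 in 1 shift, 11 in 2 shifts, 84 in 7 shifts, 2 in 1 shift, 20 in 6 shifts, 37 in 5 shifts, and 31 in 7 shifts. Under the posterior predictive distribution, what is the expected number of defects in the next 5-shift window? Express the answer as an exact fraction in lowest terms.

1815/52

Total count: 44 + 42 + 74 + 9 + 11 + 84 + 2 + 20 + 37 + 31 = 354.
Total exposure: 6 + 5 + 6 + 1 + 2 + 7 + 1 + 6 + 5 + 7 = 46 shifts.
Conjugate update: add total count to the shape and total exposure to the rate, giving Gamma(363, 52).
Predictive mean over a 5-shift window = T·E[λ|data] = 5·363/52 = 1815/52.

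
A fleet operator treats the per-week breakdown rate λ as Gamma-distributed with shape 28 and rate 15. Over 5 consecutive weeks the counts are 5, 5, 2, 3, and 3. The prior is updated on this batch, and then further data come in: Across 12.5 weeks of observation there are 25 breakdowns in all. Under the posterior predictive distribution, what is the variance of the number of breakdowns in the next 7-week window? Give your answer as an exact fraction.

Total count: 5 + 5 + 2 + 3 + 3 = 18.
Total exposure: 5 weeks.
After the first batch: Gamma(28 + 18, 15 + 5) = Gamma(46, 20).
Total count 25 over total exposure 12.5 weeks.
After the second batch: Gamma(46 + 25, 20 + 12.5) = Gamma(71, 65/2).
The posterior predictive for a window of length T is Negative Binomial with variance T·α'·(β'+T)/β'² = 7·71·(79/2)/(4225/4) = 78526/4225.

78526/4225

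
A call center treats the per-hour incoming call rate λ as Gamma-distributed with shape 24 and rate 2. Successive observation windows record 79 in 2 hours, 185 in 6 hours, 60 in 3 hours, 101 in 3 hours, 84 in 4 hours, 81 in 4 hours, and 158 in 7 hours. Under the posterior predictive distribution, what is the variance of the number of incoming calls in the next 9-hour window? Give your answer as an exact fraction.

Total count: 79 + 185 + 60 + 101 + 84 + 81 + 158 = 748.
Total exposure: 2 + 6 + 3 + 3 + 4 + 4 + 7 = 29 hours.
By Gamma–Poisson conjugacy, the posterior is Gamma(α + Σx, β + Σt) = Gamma(24 + 748, 2 + 29) = Gamma(772, 31).
The posterior predictive for a window of length T is Negative Binomial with variance T·α'·(β'+T)/β'² = 9·772·40/961 = 277920/961.

277920/961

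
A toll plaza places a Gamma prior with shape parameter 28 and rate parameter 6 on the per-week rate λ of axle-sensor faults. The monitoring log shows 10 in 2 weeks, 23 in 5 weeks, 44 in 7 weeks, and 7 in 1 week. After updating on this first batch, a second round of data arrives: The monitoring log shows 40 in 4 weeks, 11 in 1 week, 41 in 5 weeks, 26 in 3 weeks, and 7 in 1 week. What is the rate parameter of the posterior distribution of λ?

35

Total count: 10 + 23 + 44 + 7 = 84.
Total exposure: 2 + 5 + 7 + 1 = 15 weeks.
After the first batch: Gamma(28 + 84, 6 + 15) = Gamma(112, 21).
Total count: 40 + 11 + 41 + 26 + 7 = 125.
Total exposure: 4 + 1 + 5 + 3 + 1 = 14 weeks.
After the second batch: Gamma(112 + 125, 21 + 14) = Gamma(237, 35).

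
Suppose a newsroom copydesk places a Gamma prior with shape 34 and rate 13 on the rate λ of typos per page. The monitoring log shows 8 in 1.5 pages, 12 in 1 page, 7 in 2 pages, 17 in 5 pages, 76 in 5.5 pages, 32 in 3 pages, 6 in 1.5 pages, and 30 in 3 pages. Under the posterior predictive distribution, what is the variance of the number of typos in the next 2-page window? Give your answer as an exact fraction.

66600/5041

Total count: 8 + 12 + 7 + 17 + 76 + 32 + 6 + 30 = 188.
Total exposure: 1.5 + 1 + 2 + 5 + 5.5 + 3 + 1.5 + 3 = 22.5 pages.
By Gamma–Poisson conjugacy, the posterior is Gamma(α + Σx, β + Σt) = Gamma(34 + 188, 13 + 22.5) = Gamma(222, 71/2).
The posterior predictive for a window of length T is Negative Binomial with variance T·α'·(β'+T)/β'² = 2·222·(75/2)/(5041/4) = 66600/5041.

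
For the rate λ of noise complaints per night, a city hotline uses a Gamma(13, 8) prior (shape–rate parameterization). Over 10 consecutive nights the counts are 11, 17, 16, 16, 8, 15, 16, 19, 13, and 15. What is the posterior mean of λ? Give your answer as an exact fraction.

Total count: 11 + 17 + 16 + 16 + 8 + 15 + 16 + 19 + 13 + 15 = 146.
Total exposure: 10 nights.
The Gamma prior is conjugate for the Poisson rate, so λ | data ~ Gamma(13+146, 8+10) = Gamma(159, 18).
Posterior mean = α'/β' = 159/18 = 53/6.

53/6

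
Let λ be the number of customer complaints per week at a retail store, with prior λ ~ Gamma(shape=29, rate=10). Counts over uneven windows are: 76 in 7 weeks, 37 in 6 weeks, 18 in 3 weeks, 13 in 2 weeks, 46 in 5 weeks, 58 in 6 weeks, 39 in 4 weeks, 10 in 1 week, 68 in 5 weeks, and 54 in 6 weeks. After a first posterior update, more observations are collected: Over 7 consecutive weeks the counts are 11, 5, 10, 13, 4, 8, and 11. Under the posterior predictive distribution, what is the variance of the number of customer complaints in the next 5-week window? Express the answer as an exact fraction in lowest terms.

Total count: 76 + 37 + 18 + 13 + 46 + 58 + 39 + 10 + 68 + 54 = 419.
Total exposure: 7 + 6 + 3 + 2 + 5 + 6 + 4 + 1 + 5 + 6 = 45 weeks.
After the first batch: Gamma(29 + 419, 10 + 45) = Gamma(448, 55).
Total count: 11 + 5 + 10 + 13 + 4 + 8 + 11 = 62.
Total exposure: 7 weeks.
After the second batch: Gamma(448 + 62, 55 + 7) = Gamma(510, 62).
The posterior predictive for a window of length T is Negative Binomial with variance T·α'·(β'+T)/β'² = 5·510·67/3844 = 85425/1922.

85425/1922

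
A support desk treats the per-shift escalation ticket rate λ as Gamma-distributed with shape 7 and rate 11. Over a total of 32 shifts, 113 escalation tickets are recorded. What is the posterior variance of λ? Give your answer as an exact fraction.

Total count 113 over total exposure 32 shifts.
Conjugate update: add total count to the shape and total exposure to the rate, giving Gamma(120, 43).
Posterior variance = α'/β'² = 120/1849.

120/1849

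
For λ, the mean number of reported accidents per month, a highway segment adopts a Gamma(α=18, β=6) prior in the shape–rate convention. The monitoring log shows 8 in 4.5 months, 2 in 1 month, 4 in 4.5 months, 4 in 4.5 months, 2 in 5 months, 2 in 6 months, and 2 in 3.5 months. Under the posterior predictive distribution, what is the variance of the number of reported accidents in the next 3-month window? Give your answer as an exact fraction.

Total count: 8 + 2 + 4 + 4 + 2 + 2 + 2 = 24.
Total exposure: 4.5 + 1 + 4.5 + 4.5 + 5 + 6 + 3.5 = 29 months.
The Gamma prior is conjugate for the Poisson rate, so λ | data ~ Gamma(18+24, 6+29) = Gamma(42, 35).
The posterior predictive for a window of length T is Negative Binomial with variance T·α'·(β'+T)/β'² = 3·42·38/1225 = 684/175.

684/175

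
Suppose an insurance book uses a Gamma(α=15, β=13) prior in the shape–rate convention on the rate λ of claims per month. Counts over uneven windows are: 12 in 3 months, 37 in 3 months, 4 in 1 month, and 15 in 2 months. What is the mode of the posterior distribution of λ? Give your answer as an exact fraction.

41/11

Total count: 12 + 37 + 4 + 15 = 68.
Total exposure: 3 + 3 + 1 + 2 = 9 months.
Posterior: α' = 15 + 68 = 83, β' = 13 + 9 = 22.
Posterior mode = (α'−1)/β' = 82/22 = 41/11.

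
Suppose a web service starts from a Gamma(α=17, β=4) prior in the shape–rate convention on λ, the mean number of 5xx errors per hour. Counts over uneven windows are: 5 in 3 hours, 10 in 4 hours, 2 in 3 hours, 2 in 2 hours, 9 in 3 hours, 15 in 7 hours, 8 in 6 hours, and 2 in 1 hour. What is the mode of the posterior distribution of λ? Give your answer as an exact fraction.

23/11

Total count: 5 + 10 + 2 + 2 + 9 + 15 + 8 + 2 = 53.
Total exposure: 3 + 4 + 3 + 2 + 3 + 7 + 6 + 1 = 29 hours.
The Gamma prior is conjugate for the Poisson rate, so λ | data ~ Gamma(17+53, 4+29) = Gamma(70, 33).
Posterior mode = (α'−1)/β' = 69/33 = 23/11.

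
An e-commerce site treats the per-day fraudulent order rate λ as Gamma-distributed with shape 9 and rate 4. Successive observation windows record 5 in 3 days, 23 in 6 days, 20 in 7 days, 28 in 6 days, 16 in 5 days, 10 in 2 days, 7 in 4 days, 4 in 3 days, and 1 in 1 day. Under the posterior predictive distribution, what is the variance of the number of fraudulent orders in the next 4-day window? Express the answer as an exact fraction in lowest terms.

540/41

Total count: 5 + 23 + 20 + 28 + 16 + 10 + 7 + 4 + 1 = 114.
Total exposure: 3 + 6 + 7 + 6 + 5 + 2 + 4 + 3 + 1 = 37 days.
The Gamma prior is conjugate for the Poisson rate, so λ | data ~ Gamma(9+114, 4+37) = Gamma(123, 41).
The posterior predictive for a window of length T is Negative Binomial with variance T·α'·(β'+T)/β'² = 4·123·45/1681 = 540/41.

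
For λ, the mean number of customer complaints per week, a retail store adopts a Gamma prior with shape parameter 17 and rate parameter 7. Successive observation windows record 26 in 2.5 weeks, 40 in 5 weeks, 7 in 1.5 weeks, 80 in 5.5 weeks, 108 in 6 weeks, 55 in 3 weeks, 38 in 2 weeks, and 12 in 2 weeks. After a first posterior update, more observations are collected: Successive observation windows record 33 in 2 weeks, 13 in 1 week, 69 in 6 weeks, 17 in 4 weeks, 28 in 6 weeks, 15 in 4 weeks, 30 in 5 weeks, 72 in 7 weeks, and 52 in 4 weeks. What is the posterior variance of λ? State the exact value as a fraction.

Total count: 26 + 40 + 7 + 80 + 108 + 55 + 38 + 12 = 366.
Total exposure: 2.5 + 5 + 1.5 + 5.5 + 6 + 3 + 2 + 2 = 27.5 weeks.
After the first batch: Gamma(17 + 366, 7 + 27.5) = Gamma(383, 69/2).
Total count: 33 + 13 + 69 + 17 + 28 + 15 + 30 + 72 + 52 = 329.
Total exposure: 2 + 1 + 6 + 4 + 6 + 4 + 5 + 7 + 4 = 39 weeks.
After the second batch: Gamma(383 + 329, 69/2 + 39) = Gamma(712, 147/2).
Posterior variance = α'/β'² = 712/(21609/4) = 2848/21609.

2848/21609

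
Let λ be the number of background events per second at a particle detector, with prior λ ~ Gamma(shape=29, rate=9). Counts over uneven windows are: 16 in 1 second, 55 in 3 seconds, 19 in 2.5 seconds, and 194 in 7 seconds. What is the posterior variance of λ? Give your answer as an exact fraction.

1252/2025

Total count: 16 + 55 + 19 + 194 = 284.
Total exposure: 1 + 3 + 2.5 + 7 = 13.5 seconds.
By Gamma–Poisson conjugacy, the posterior is Gamma(α + Σx, β + Σt) = Gamma(29 + 284, 9 + 13.5) = Gamma(313, 45/2).
Posterior variance = α'/β'² = 313/(2025/4) = 1252/2025.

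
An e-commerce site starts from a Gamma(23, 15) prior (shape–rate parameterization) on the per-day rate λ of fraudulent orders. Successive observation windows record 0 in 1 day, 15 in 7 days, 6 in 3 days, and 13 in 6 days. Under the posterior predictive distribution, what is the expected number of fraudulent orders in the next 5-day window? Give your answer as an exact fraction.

Total count: 0 + 15 + 6 + 13 = 34.
Total exposure: 1 + 7 + 3 + 6 = 17 days.
Gamma(α, β) with Poisson data over total exposure Σt gives posterior Gamma(α+Σx, β+Σt) = Gamma(57, 32).
Predictive mean over a 5-day window = T·E[λ|data] = 5·57/32 = 285/32.

285/32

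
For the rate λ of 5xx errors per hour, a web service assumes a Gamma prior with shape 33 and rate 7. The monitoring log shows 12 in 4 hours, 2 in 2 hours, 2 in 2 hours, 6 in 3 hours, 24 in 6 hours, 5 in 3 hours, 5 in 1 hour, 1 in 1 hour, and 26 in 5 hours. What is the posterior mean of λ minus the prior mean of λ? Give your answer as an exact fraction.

-155/119

Total count: 12 + 2 + 2 + 6 + 24 + 5 + 5 + 1 + 26 = 83.
Total exposure: 4 + 2 + 2 + 3 + 6 + 3 + 1 + 1 + 5 = 27 hours.
Gamma(α, β) with Poisson data over total exposure Σt gives posterior Gamma(α+Σx, β+Σt) = Gamma(116, 34).
Posterior mean = 116/34 = 58/17; prior mean = 33/7 = 33/7. Difference = 58/17 − 33/7 = -155/119.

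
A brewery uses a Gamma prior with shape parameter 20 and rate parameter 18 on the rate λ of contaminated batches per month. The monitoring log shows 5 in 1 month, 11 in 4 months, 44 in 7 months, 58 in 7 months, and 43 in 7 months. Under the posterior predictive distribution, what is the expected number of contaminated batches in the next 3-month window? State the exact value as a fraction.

Total count: 5 + 11 + 44 + 58 + 43 = 161.
Total exposure: 1 + 4 + 7 + 7 + 7 = 26 months.
By Gamma–Poisson conjugacy, the posterior is Gamma(α + Σx, β + Σt) = Gamma(20 + 161, 18 + 26) = Gamma(181, 44).
Predictive mean over a 3-month window = T·E[λ|data] = 3·181/44 = 543/44.

543/44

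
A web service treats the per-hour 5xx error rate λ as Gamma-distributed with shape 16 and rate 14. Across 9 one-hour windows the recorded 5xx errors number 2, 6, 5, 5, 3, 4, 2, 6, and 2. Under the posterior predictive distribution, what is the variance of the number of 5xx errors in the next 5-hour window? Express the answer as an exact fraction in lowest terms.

Total count: 2 + 6 + 5 + 5 + 3 + 4 + 2 + 6 + 2 = 35.
Total exposure: 9 hours.
The Gamma prior is conjugate for the Poisson rate, so λ | data ~ Gamma(16+35, 14+9) = Gamma(51, 23).
The posterior predictive for a window of length T is Negative Binomial with variance T·α'·(β'+T)/β'² = 5·51·28/529 = 7140/529.

7140/529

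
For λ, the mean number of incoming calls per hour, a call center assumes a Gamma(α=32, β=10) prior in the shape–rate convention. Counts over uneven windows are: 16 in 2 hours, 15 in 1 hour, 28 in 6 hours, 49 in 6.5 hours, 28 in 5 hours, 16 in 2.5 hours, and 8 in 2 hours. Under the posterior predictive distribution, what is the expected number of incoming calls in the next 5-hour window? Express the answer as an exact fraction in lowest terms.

Total count: 16 + 15 + 28 + 49 + 28 + 16 + 8 = 160.
Total exposure: 2 + 1 + 6 + 6.5 + 5 + 2.5 + 2 = 25 hours.
Gamma(α, β) with Poisson data over total exposure Σt gives posterior Gamma(α+Σx, β+Σt) = Gamma(192, 35).
Predictive mean over a 5-hour window = T·E[λ|data] = 5·192/35 = 192/7.

192/7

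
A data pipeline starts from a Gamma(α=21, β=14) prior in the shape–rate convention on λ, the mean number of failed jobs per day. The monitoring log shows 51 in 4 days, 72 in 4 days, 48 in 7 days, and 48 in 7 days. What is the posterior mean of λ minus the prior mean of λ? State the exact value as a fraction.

Total count: 51 + 72 + 48 + 48 = 219.
Total exposure: 4 + 4 + 7 + 7 = 22 days.
The Gamma prior is conjugate for the Poisson rate, so λ | data ~ Gamma(21+219, 14+22) = Gamma(240, 36).
Posterior mean = 240/36 = 20/3; prior mean = 21/14 = 3/2. Difference = 20/3 − 3/2 = 31/6.

31/6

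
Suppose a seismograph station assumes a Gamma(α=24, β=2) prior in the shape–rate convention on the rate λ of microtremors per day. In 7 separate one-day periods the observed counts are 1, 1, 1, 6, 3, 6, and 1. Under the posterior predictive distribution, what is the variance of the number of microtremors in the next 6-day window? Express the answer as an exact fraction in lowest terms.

430/9

Total count: 1 + 1 + 1 + 6 + 3 + 6 + 1 = 19.
Total exposure: 7 days.
Gamma(α, β) with Poisson data over total exposure Σt gives posterior Gamma(α+Σx, β+Σt) = Gamma(43, 9).
The posterior predictive for a window of length T is Negative Binomial with variance T·α'·(β'+T)/β'² = 6·43·15/81 = 430/9.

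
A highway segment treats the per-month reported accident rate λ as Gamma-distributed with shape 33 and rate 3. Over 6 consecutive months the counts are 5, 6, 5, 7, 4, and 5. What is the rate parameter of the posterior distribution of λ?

9

Total count: 5 + 6 + 5 + 7 + 4 + 5 = 32.
Total exposure: 6 months.
The Gamma prior is conjugate for the Poisson rate, so λ | data ~ Gamma(33+32, 3+6) = Gamma(65, 9).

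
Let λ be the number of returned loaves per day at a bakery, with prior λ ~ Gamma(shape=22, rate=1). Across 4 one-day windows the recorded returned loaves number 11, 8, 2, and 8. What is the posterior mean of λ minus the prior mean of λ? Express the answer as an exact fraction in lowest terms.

Total count: 11 + 8 + 2 + 8 = 29.
Total exposure: 4 days.
Conjugate update: add total count to the shape and total exposure to the rate, giving Gamma(51, 5).
Posterior mean = 51/5 = 51/5; prior mean = 22/1 = 22. Difference = 51/5 − 22 = -59/5.

-59/5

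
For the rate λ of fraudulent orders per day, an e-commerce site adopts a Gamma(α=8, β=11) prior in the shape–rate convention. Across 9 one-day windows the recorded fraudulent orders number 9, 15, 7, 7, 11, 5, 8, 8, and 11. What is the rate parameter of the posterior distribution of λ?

20

Total count: 9 + 15 + 7 + 7 + 11 + 5 + 8 + 8 + 11 = 81.
Total exposure: 9 days.
Conjugate update: add total count to the shape and total exposure to the rate, giving Gamma(89, 20).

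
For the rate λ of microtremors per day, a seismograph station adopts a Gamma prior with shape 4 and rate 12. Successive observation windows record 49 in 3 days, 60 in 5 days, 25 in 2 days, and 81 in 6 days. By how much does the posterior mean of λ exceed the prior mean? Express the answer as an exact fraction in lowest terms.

629/84

Total count: 49 + 60 + 25 + 81 = 215.
Total exposure: 3 + 5 + 2 + 6 = 16 days.
Conjugate update: add total count to the shape and total exposure to the rate, giving Gamma(219, 28).
Posterior mean = 219/28 = 219/28; prior mean = 4/12 = 1/3. Difference = 219/28 − 1/3 = 629/84.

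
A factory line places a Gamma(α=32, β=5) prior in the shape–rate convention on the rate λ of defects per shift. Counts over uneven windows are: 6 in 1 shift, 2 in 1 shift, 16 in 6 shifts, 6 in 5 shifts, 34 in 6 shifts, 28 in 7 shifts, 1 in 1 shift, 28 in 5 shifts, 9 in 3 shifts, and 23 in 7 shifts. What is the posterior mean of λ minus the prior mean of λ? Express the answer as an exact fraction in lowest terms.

-579/235

Total count: 6 + 2 + 16 + 6 + 34 + 28 + 1 + 28 + 9 + 23 = 153.
Total exposure: 1 + 1 + 6 + 5 + 6 + 7 + 1 + 5 + 3 + 7 = 42 shifts.
Conjugate update: add total count to the shape and total exposure to the rate, giving Gamma(185, 47).
Posterior mean = 185/47 = 185/47; prior mean = 32/5 = 32/5. Difference = 185/47 − 32/5 = -579/235.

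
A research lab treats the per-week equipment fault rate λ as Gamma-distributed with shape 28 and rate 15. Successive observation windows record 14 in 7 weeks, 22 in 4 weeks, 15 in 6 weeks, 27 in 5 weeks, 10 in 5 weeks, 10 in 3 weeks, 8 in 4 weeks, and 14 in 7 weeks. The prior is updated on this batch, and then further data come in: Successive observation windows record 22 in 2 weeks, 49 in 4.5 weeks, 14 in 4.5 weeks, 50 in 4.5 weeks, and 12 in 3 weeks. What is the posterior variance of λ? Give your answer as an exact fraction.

Total count: 14 + 22 + 15 + 27 + 10 + 10 + 8 + 14 = 120.
Total exposure: 7 + 4 + 6 + 5 + 5 + 3 + 4 + 7 = 41 weeks.
After the first batch: Gamma(28 + 120, 15 + 41) = Gamma(148, 56).
Total count: 22 + 49 + 14 + 50 + 12 = 147.
Total exposure: 2 + 4.5 + 4.5 + 4.5 + 3 = 18.5 weeks.
After the second batch: Gamma(148 + 147, 56 + 18.5) = Gamma(295, 149/2).
Posterior variance = α'/β'² = 295/(22201/4) = 1180/22201.

1180/22201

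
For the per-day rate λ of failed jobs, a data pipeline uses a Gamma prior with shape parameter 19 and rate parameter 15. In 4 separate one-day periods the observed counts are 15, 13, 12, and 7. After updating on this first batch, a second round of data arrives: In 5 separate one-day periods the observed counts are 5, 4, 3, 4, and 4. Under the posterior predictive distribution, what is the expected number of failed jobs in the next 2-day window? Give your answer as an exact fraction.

43/6

Total count: 15 + 13 + 12 + 7 = 47.
Total exposure: 4 days.
After the first batch: Gamma(19 + 47, 15 + 4) = Gamma(66, 19).
Total count: 5 + 4 + 3 + 4 + 4 = 20.
Total exposure: 5 days.
After the second batch: Gamma(66 + 20, 19 + 5) = Gamma(86, 24).
Predictive mean over a 2-day window = T·E[λ|data] = 2·86/24 = 43/6.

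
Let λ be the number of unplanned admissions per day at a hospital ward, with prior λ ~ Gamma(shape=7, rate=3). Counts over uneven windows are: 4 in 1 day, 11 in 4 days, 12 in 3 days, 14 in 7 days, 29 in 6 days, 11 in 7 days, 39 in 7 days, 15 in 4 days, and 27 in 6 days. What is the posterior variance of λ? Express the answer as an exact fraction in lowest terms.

Total count: 4 + 11 + 12 + 14 + 29 + 11 + 39 + 15 + 27 = 162.
Total exposure: 1 + 4 + 3 + 7 + 6 + 7 + 7 + 4 + 6 = 45 days.
Conjugate update: add total count to the shape and total exposure to the rate, giving Gamma(169, 48).
Posterior variance = α'/β'² = 169/2304.

169/2304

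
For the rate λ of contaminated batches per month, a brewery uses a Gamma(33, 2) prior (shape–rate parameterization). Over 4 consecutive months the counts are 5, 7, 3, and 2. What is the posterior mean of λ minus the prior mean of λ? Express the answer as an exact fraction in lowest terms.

-49/6

Total count: 5 + 7 + 3 + 2 = 17.
Total exposure: 4 months.
Gamma(α, β) with Poisson data over total exposure Σt gives posterior Gamma(α+Σx, β+Σt) = Gamma(50, 6).
Posterior mean = 50/6 = 25/3; prior mean = 33/2 = 33/2. Difference = 25/3 − 33/2 = -49/6.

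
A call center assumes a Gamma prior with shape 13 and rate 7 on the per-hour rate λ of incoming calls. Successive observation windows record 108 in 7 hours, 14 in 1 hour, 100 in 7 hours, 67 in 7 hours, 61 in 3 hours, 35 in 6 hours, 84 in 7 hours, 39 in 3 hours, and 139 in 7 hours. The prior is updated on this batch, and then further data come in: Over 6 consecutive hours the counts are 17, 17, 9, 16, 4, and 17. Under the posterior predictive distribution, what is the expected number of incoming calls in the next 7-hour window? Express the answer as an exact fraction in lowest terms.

5180/61

Total count: 108 + 14 + 100 + 67 + 61 + 35 + 84 + 39 + 139 = 647.
Total exposure: 7 + 1 + 7 + 7 + 3 + 6 + 7 + 3 + 7 = 48 hours.
After the first batch: Gamma(13 + 647, 7 + 48) = Gamma(660, 55).
Total count: 17 + 17 + 9 + 16 + 4 + 17 = 80.
Total exposure: 6 hours.
After the second batch: Gamma(660 + 80, 55 + 6) = Gamma(740, 61).
Predictive mean over a 7-hour window = T·E[λ|data] = 7·740/61 = 5180/61.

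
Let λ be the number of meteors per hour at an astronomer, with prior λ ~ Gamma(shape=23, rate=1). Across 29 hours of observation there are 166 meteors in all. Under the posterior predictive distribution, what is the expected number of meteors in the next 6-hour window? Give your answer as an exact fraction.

Total count 166 over total exposure 29 hours.
Conjugate update: add total count to the shape and total exposure to the rate, giving Gamma(189, 30).
Predictive mean over a 6-hour window = T·E[λ|data] = 6·189/30 = 189/5.

189/5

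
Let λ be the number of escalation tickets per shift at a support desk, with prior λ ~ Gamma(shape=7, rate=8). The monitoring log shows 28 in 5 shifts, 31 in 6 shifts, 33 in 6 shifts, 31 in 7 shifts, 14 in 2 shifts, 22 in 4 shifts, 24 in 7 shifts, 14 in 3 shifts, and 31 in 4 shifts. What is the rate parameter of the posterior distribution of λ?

Total count: 28 + 31 + 33 + 31 + 14 + 22 + 24 + 14 + 31 = 228.
Total exposure: 5 + 6 + 6 + 7 + 2 + 4 + 7 + 3 + 4 = 44 shifts.
Conjugate update: add total count to the shape and total exposure to the rate, giving Gamma(235, 52).

52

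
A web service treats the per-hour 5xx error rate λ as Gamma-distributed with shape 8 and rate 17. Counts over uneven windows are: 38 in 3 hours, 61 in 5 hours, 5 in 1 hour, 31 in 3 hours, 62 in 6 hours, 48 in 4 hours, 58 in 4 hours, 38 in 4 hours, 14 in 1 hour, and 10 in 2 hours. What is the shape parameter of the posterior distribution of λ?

373

Total count: 38 + 61 + 5 + 31 + 62 + 48 + 58 + 38 + 14 + 10 = 365.
Total exposure: 3 + 5 + 1 + 3 + 6 + 4 + 4 + 4 + 1 + 2 = 33 hours.
By Gamma–Poisson conjugacy, the posterior is Gamma(α + Σx, β + Σt) = Gamma(8 + 365, 17 + 33) = Gamma(373, 50).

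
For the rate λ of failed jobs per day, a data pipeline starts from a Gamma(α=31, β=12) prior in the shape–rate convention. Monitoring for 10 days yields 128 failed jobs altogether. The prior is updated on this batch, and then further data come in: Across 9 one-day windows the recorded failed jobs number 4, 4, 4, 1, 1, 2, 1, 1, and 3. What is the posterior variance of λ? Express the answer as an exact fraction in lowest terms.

Total count 128 over total exposure 10 days.
After the first batch: Gamma(31 + 128, 12 + 10) = Gamma(159, 22).
Total count: 4 + 4 + 4 + 1 + 1 + 2 + 1 + 1 + 3 = 21.
Total exposure: 9 days.
After the second batch: Gamma(159 + 21, 22 + 9) = Gamma(180, 31).
Posterior variance = α'/β'² = 180/961.

180/961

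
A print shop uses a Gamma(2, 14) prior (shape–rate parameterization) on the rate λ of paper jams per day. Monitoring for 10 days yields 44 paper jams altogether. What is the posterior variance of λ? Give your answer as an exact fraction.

23/288

Total count 44 over total exposure 10 days.
By Gamma–Poisson conjugacy, the posterior is Gamma(α + Σx, β + Σt) = Gamma(2 + 44, 14 + 10) = Gamma(46, 24).
Posterior variance = α'/β'² = 46/576 = 23/288.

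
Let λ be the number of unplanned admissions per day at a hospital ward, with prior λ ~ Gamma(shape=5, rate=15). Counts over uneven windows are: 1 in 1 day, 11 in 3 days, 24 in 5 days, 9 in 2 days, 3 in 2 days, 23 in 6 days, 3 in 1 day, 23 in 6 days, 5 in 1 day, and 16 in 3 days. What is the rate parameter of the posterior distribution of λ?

45

Total count: 1 + 11 + 24 + 9 + 3 + 23 + 3 + 23 + 5 + 16 = 118.
Total exposure: 1 + 3 + 5 + 2 + 2 + 6 + 1 + 6 + 1 + 3 = 30 days.
By Gamma–Poisson conjugacy, the posterior is Gamma(α + Σx, β + Σt) = Gamma(5 + 118, 15 + 30) = Gamma(123, 45).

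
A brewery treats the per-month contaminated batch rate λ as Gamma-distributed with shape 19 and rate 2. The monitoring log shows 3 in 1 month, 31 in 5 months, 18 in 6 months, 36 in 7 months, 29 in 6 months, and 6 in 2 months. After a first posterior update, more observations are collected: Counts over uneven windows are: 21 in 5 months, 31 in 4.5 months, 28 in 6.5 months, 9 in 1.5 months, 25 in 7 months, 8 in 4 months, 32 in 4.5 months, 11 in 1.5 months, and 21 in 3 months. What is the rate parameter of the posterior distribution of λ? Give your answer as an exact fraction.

133/2

Total count: 3 + 31 + 18 + 36 + 29 + 6 = 123.
Total exposure: 1 + 5 + 6 + 7 + 6 + 2 = 27 months.
After the first batch: Gamma(19 + 123, 2 + 27) = Gamma(142, 29).
Total count: 21 + 31 + 28 + 9 + 25 + 8 + 32 + 11 + 21 = 186.
Total exposure: 5 + 4.5 + 6.5 + 1.5 + 7 + 4 + 4.5 + 1.5 + 3 = 37.5 months.
After the second batch: Gamma(142 + 186, 29 + 37.5) = Gamma(328, 133/2).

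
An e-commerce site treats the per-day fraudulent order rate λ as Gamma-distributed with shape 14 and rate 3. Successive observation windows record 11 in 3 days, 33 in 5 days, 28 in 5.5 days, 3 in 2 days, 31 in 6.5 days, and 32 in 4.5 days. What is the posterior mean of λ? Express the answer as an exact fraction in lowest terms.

304/59

Total count: 11 + 33 + 28 + 3 + 31 + 32 = 138.
Total exposure: 3 + 5 + 5.5 + 2 + 6.5 + 4.5 = 26.5 days.
Conjugate update: add total count to the shape and total exposure to the rate, giving Gamma(152, 59/2).
Posterior mean = α'/β' = 152/(59/2) = 304/59.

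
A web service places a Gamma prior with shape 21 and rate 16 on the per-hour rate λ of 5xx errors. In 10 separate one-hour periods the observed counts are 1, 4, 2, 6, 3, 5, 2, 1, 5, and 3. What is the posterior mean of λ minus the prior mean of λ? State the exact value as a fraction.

151/208

Total count: 1 + 4 + 2 + 6 + 3 + 5 + 2 + 1 + 5 + 3 = 32.
Total exposure: 10 hours.
Posterior: α' = 21 + 32 = 53, β' = 16 + 10 = 26.
Posterior mean = 53/26 = 53/26; prior mean = 21/16 = 21/16. Difference = 53/26 − 21/16 = 151/208.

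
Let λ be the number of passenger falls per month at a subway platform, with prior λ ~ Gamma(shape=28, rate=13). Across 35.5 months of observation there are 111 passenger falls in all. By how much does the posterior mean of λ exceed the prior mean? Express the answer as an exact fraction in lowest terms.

898/1261

Total count 111 over total exposure 35.5 months.
Gamma(α, β) with Poisson data over total exposure Σt gives posterior Gamma(α+Σx, β+Σt) = Gamma(139, 97/2).
Posterior mean = 139/(97/2) = 278/97; prior mean = 28/13 = 28/13. Difference = 278/97 − 28/13 = 898/1261.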